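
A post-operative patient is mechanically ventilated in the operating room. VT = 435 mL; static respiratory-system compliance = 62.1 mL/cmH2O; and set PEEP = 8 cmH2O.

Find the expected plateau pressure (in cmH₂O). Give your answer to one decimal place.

Pplat = PEEP + Vt / Cstat = 8 + 435 / 62.1 = 8 + 7.005 = 15.005 cmH2O.

15.0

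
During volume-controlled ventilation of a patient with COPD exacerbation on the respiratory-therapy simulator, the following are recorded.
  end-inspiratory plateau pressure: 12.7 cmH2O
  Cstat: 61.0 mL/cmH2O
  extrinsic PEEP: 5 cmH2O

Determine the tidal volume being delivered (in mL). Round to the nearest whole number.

Vt = Cstat × (Pplat − PEEP) = 61.0 × (12.7 − 5) = 61.0 × 7.7 = 469.7 mL.

470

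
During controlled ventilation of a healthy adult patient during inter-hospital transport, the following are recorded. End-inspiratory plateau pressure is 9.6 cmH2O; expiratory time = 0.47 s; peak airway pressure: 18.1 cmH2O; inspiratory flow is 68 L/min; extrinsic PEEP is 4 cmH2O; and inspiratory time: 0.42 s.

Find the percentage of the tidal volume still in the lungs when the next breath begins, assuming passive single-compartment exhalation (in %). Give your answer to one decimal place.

47.8

Flow: 68 L/min ÷ 60 = 1.1333 L/s.
Vt = flow × Ti = 1.1333 L/s × 0.42 s × 1000 mL/L = 475.99 mL.
R = (PIP − Pplat)/V̇ = (18.1 − 9.6) / 1.1333 = 8.5/1.1333 = 7.5 cmH2O·s/L.
C = Vt/(Pplat − PEEP) = 475.99 / (9.6 − 4) = 475.99/5.6 = 84.998 mL/cmH2O.
τ = R × C = 7.5 × 0.085 L/cmH2O = 0.6375 s.
Fraction remaining at end-expiration = e^(−Te/τ) = e^(−0.47/0.6375) = 0.4784 → 47.84%.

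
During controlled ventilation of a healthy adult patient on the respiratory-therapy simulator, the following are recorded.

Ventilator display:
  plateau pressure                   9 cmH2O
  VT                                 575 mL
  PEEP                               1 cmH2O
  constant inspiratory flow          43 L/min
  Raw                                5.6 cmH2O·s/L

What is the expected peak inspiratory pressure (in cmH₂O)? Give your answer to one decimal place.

Flow: 43 L/min ÷ 60 = 0.7167 L/s.
PIP = Pplat + Raw × flow = 9 + 5.6 × 0.7167 = 9 + 4.014 = 13.014 cmH2O.

13.0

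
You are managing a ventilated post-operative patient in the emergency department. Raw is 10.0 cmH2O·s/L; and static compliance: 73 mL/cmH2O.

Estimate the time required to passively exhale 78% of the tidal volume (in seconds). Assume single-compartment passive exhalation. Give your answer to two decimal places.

1.11

τ = R × C = 10.0 × 73 mL/cmH2O = 10.0 × 0.073 L/cmH2O = 0.73 s.
Exhaled fraction f = 1 − e^(−t/τ) → t = −τ·ln(1 − f) = −0.73·ln(0.22) = 1.105 s.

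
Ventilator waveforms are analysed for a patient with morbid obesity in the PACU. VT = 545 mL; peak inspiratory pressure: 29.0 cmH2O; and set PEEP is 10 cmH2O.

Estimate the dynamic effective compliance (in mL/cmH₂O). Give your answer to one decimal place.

28.7

Dynamic compliance = Vt / (PIP − PEEP) = 545 / (29.0 − 10) = 545 / 19.0 = 28.684 mL/cmH2O.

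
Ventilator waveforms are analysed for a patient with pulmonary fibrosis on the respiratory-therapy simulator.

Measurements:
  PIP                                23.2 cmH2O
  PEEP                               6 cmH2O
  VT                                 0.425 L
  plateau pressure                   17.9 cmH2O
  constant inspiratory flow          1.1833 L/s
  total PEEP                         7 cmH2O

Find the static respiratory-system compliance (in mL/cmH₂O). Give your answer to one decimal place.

End-expiratory occlusion gives total PEEP = 7 cmH2O (intrinsic PEEP = 7 − 6 = 1). Use total PEEP for the elastic gradient.
Cstat = Vt / (Pplat − PEEPtotal) = 425 / (17.9 − 7) = 425 / 10.9 = 38.991 mL/cmH2O.

39.0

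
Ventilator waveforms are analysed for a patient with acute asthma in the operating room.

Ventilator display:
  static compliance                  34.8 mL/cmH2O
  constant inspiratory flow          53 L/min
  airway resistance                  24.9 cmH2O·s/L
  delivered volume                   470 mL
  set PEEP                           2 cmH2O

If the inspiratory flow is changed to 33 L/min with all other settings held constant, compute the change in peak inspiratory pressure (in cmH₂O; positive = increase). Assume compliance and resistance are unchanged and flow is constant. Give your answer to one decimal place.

-8.3

Flow: 53 L/min ÷ 60 = 0.8833 L/s.
New flow: 33 L/min ÷ 60 = 0.55 L/s.
PIP = Vt/C + R·V̇ + PEEP (constant-flow equation of motion).
Only the resistive term changes: ΔPIP = R × ΔV̇ = 24.9 × (0.55 − 0.8833) = 24.9 × -0.3333 = -8.299 cmH2O.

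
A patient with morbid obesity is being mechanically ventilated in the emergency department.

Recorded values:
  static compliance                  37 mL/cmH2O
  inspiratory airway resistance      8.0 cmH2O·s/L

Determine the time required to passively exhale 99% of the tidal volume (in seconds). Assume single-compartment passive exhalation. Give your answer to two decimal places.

τ = R × C = 8.0 × 37 mL/cmH2O = 8.0 × 0.037 L/cmH2O = 0.296 s.
Exhaled fraction f = 1 − e^(−t/τ) → t = −τ·ln(1 − f) = −0.296·ln(0.01) = 1.363 s.

1.36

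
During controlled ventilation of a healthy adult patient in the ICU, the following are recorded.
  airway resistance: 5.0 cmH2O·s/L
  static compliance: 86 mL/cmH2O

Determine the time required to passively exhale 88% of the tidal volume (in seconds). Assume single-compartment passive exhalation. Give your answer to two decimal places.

τ = R × C = 5.0 × 86 mL/cmH2O = 5.0 × 0.086 L/cmH2O = 0.43 s.
Exhaled fraction f = 1 − e^(−t/τ) → t = −τ·ln(1 − f) = −0.43·ln(0.12) = 0.9117 s.

0.91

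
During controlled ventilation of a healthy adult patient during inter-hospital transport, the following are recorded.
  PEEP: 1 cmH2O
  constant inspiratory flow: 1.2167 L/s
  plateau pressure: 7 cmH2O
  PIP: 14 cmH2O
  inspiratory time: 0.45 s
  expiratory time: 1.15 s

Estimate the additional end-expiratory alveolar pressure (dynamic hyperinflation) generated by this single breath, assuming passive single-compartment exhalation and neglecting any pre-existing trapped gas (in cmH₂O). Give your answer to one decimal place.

Vt = flow × Ti = 1.2167 L/s × 0.45 s × 1000 mL/L = 547.52 mL.
R = (PIP − Pplat)/V̇ = (14 − 7) / 1.2167 = 7.0/1.2167 = 5.753 cmH2O·s/L.
C = Vt/(Pplat − PEEP) = 547.52 / (7 − 1) = 547.52/6.0 = 91.253 mL/cmH2O.
τ = R × C = 5.753 × 0.09125 L/cmH2O = 0.525 s.
Fraction remaining = e^(−Te/τ) = e^(−1.15/0.525) = 0.1119; trapped volume = 547.52 × 0.1119 = 61.267 mL.
Additional alveolar pressure from trapping ≈ V_trapped / C = 61.267 / 91.253 = 0.6714 cmH2O.

0.7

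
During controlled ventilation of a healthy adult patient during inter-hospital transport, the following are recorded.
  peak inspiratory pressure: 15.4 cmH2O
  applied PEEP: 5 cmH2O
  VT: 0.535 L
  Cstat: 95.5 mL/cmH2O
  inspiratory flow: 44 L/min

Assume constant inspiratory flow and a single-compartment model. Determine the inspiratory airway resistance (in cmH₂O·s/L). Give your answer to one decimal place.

6.5

Flow: 44 L/min ÷ 60 = 0.7333 L/s.
Equation of motion (constant flow): PIP = Vt/C + R·V̇ + PEEP.
R·V̇ = PIP − Vt/C − PEEP = 15.4 − 535/95.5 − 5 = 15.4 − 5.602 − 5 = 4.798 cmH2O.
R = 4.798 / 0.7333 = 6.543 cmH2O·s/L.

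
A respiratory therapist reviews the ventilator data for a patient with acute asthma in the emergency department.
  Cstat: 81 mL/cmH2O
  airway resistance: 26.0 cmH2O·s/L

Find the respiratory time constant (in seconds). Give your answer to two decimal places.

2.11

τ = R × C = 26.0 × 81 mL/cmH2O = 26.0 × 0.081 L/cmH2O = 2.106 s.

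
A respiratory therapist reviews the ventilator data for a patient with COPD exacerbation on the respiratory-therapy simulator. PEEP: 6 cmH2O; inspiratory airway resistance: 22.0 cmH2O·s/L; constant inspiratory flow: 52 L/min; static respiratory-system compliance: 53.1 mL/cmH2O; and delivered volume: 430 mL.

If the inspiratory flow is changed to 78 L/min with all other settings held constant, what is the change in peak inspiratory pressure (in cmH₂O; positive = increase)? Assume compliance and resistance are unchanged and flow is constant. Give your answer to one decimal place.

9.5

Flow: 52 L/min ÷ 60 = 0.8667 L/s.
New flow: 78 L/min ÷ 60 = 1.3 L/s.
PIP = Vt/C + R·V̇ + PEEP (constant-flow equation of motion).
Only the resistive term changes: ΔPIP = R × ΔV̇ = 22.0 × (1.3 − 0.8667) = 22.0 × 0.4333 = 9.533 cmH2O.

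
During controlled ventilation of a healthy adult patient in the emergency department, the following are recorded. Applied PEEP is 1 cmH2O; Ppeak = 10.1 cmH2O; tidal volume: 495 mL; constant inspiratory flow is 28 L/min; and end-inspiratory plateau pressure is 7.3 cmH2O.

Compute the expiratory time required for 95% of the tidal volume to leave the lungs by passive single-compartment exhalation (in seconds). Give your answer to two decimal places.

Flow: 28 L/min ÷ 60 = 0.4667 L/s.
R = (PIP − Pplat)/V̇ = (10.1 − 7.3) / 0.4667 = 2.8/0.4667 = 6.0 cmH2O·s/L.
C = Vt/(Pplat − PEEP) = 495.0 / (7.3 − 1) = 495.0/6.3 = 78.571 mL/cmH2O.
τ = R × C = 6.0 × 0.07857 L/cmH2O = 0.4714 s.
t = −τ·ln(1 − 0.95) = −0.4714·ln(0.05) = 1.412 s.

1.41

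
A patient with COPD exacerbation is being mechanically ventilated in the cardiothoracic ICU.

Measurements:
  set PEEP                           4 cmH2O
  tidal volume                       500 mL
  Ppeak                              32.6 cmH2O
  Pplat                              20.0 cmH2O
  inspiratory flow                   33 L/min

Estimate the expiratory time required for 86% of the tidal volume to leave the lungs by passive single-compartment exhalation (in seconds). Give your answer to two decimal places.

1.41

Flow: 33 L/min ÷ 60 = 0.55 L/s.
R = (PIP − Pplat)/V̇ = (32.6 − 20.0) / 0.55 = 12.6/0.55 = 22.909 cmH2O·s/L.
C = Vt/(Pplat − PEEP) = 500.0 / (20.0 − 4) = 500.0/16.0 = 31.25 mL/cmH2O.
τ = R × C = 22.909 × 0.03125 L/cmH2O = 0.7159 s.
t = −τ·ln(1 − 0.86) = −0.7159·ln(0.14) = 1.408 s.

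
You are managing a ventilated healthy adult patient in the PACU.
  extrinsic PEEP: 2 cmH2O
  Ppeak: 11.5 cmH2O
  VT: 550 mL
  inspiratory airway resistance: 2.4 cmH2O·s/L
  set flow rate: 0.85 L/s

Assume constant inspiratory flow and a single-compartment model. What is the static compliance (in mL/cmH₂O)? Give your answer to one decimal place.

73.7

Equation of motion (constant flow): PIP = Vt/C + R·V̇ + PEEP.
Vt/C = PIP − R·V̇ − PEEP = 11.5 − 2.4×0.85 − 2 = 11.5 − 2.04 − 2 = 7.46 cmH2O.
C = Vt / 7.46 = 550 / 7.46 = 73.727 mL/cmH2O.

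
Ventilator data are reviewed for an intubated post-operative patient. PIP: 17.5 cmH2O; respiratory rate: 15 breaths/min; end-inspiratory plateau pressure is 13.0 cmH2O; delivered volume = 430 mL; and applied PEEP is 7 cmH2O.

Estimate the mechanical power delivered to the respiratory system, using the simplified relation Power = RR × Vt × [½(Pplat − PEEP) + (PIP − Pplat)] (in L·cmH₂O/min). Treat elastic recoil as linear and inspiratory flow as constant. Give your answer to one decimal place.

48.4

Per-breath work = Vt × [½(Pplat−PEEP) + (PIP−Pplat)] = 0.430 × [0.5×6.0 + 4.5] = 0.430 × 7.5 = 3.225 L·cmH2O.
Power = 15 × 3.225 = 48.375 L·cmH2O/min.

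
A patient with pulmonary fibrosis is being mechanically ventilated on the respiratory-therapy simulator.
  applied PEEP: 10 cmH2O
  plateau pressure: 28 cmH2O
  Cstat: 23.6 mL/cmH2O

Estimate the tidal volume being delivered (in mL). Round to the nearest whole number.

Vt = Cstat × (Pplat − PEEP) = 23.6 × (28 − 10) = 23.6 × 18.0 = 424.8 mL.

425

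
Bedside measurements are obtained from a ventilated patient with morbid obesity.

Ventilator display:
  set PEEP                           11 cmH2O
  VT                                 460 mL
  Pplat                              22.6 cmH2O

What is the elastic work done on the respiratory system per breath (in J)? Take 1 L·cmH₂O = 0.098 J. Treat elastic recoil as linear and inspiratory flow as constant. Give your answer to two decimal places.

Elastic work ≈ ½ × (Pplat − PEEP) × Vt = 0.5 × (22.6 − 11) × 0.460 L = 0.5 × 11.6 × 0.460 = 2.668 L·cmH2O.
× 0.098 J/(L·cmH2O) → 0.2615 J.

0.26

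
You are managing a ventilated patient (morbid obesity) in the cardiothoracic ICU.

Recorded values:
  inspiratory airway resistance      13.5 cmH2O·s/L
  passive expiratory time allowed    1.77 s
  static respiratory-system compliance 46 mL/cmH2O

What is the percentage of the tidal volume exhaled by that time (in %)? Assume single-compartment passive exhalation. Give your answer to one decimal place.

94.2

τ = R × C = 13.5 × 46 mL/cmH2O = 13.5 × 0.046 L/cmH2O = 0.621 s.
Passive exhalation: V(t)/V₀ = e^(−t/τ) = e^(−1.77/0.621) = 0.05783.
Fraction exhaled = 1 − 0.05783 = 0.9422 → 94.22%.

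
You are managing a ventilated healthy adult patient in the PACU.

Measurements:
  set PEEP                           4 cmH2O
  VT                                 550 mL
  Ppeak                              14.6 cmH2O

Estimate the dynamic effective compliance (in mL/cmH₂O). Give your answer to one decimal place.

Dynamic compliance = Vt / (PIP − PEEP) = 550 / (14.6 − 4) = 550 / 10.6 = 51.887 mL/cmH2O.

51.9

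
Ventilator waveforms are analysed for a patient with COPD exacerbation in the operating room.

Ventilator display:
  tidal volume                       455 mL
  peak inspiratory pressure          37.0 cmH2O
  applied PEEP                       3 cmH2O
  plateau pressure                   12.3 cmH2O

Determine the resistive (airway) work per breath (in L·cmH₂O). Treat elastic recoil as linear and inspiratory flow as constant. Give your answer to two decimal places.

With constant inspiratory flow the resistive pressure is constant at PIP − Pplat = 37.0 − 12.3 = 24.7 cmH2O, so resistive work = 24.7 × 0.455 = 11.239 L·cmH2O.

11.24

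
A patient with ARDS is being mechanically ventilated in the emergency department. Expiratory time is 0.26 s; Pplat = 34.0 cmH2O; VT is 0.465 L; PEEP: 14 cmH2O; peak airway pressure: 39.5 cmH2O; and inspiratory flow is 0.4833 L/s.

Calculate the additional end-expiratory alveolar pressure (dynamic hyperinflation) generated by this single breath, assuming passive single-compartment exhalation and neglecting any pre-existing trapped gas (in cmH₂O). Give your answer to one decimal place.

R = (PIP − Pplat)/V̇ = (39.5 − 34.0) / 0.4833 = 5.5/0.4833 = 11.38 cmH2O·s/L.
C = Vt/(Pplat − PEEP) = 465.0 / (34.0 − 14) = 465.0/20.0 = 23.25 mL/cmH2O.
τ = R × C = 11.38 × 0.02325 L/cmH2O = 0.2646 s.
Fraction remaining = e^(−Te/τ) = e^(−0.26/0.2646) = 0.3743; trapped volume = 465.0 × 0.3743 = 174.05 mL.
Additional alveolar pressure from trapping ≈ V_trapped / C = 174.05 / 23.25 = 7.486 cmH2O.

7.5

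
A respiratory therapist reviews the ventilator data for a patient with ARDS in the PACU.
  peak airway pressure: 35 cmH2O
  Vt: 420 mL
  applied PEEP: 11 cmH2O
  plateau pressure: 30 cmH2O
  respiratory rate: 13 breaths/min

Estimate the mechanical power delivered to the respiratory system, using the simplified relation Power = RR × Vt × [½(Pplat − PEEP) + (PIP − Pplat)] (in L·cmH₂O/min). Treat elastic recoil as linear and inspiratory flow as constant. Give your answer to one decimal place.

79.2

Per-breath work = Vt × [½(Pplat−PEEP) + (PIP−Pplat)] = 0.420 × [0.5×19.0 + 5.0] = 0.420 × 14.5 = 6.09 L·cmH2O.
Power = 13 × 6.09 = 79.17 L·cmH2O/min.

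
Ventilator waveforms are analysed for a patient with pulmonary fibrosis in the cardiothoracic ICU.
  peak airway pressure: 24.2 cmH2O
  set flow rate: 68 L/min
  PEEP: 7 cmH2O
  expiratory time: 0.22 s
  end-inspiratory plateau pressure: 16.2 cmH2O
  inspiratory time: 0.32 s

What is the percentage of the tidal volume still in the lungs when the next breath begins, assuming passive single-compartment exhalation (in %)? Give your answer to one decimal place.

Flow: 68 L/min ÷ 60 = 1.1333 L/s.
Vt = flow × Ti = 1.1333 L/s × 0.32 s × 1000 mL/L = 362.66 mL.
R = (PIP − Pplat)/V̇ = (24.2 − 16.2) / 1.1333 = 8.0/1.1333 = 7.059 cmH2O·s/L.
C = Vt/(Pplat − PEEP) = 362.66 / (16.2 − 7) = 362.66/9.2 = 39.42 mL/cmH2O.
τ = R × C = 7.059 × 0.03942 L/cmH2O = 0.2783 s.
Fraction remaining at end-expiration = e^(−Te/τ) = e^(−0.22/0.2783) = 0.4536 → 45.36%.

45.4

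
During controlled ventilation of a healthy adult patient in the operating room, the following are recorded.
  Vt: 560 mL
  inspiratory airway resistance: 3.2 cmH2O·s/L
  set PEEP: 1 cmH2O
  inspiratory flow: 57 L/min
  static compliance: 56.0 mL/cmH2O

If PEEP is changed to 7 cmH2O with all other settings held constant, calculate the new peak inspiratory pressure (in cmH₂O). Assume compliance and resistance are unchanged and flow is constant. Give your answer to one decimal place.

Flow: 57 L/min ÷ 60 = 0.95 L/s.
PIP = Vt/C + R·V̇ + PEEP (constant-flow equation of motion).
Only the baseline term changes: ΔPIP = ΔPEEP = 7 − 1 = 6.0 cmH2O.
Original PIP = 560/56.0 + 3.2×0.95 + 1 = 14.04 cmH2O; new PIP = 14.04 + (6.0) = 20.04 cmH2O.

20.0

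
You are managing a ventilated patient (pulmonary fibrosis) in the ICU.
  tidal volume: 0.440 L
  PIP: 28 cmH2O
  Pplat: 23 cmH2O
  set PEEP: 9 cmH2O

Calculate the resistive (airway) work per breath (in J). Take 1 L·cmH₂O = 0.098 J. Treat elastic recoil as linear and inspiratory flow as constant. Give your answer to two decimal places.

0.22

With constant inspiratory flow the resistive pressure is constant at PIP − Pplat = 28 − 23 = 5.0 cmH2O, so resistive work = 5.0 × 0.440 = 2.2 L·cmH2O.
× 0.098 J/(L·cmH2O) → 0.2156 J.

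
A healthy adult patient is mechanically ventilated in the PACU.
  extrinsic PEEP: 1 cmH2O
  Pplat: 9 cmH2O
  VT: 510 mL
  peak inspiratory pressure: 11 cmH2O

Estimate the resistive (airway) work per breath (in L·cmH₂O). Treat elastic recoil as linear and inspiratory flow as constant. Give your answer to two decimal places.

With constant inspiratory flow the resistive pressure is constant at PIP − Pplat = 11 − 9 = 2.0 cmH2O, so resistive work = 2.0 × 0.510 = 1.02 L·cmH2O.

1.02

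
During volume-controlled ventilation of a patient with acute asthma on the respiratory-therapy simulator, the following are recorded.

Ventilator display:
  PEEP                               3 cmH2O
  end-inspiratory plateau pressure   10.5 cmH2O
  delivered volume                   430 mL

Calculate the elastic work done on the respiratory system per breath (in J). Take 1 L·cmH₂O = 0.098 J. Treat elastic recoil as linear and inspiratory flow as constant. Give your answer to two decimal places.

Elastic work ≈ ½ × (Pplat − PEEP) × Vt = 0.5 × (10.5 − 3) × 0.430 L = 0.5 × 7.5 × 0.430 = 1.613 L·cmH2O.
× 0.098 J/(L·cmH2O) → 0.1581 J.

0.16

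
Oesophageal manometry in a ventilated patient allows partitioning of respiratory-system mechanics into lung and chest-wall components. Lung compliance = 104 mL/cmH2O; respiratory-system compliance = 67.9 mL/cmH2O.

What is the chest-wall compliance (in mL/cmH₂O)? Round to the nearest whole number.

196

1/Ccw = 1/Crs − 1/CL.
1/Ccw = 1/67.9 − 1/104 = 0.005112.
Ccw = 195.62 mL/cmH2O.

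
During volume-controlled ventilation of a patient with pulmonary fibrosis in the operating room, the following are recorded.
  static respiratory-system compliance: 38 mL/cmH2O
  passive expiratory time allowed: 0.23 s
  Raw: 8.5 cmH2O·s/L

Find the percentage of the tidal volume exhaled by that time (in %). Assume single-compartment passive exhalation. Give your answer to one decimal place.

50.9

τ = R × C = 8.5 × 38 mL/cmH2O = 8.5 × 0.038 L/cmH2O = 0.323 s.
Passive exhalation: V(t)/V₀ = e^(−t/τ) = e^(−0.23/0.323) = 0.4906.
Fraction exhaled = 1 − 0.4906 = 0.5094 → 50.94%.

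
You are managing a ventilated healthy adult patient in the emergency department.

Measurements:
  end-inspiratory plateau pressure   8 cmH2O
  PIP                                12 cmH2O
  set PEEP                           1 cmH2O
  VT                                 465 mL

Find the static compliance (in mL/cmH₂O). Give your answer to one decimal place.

66.4

Cstat = Vt / (Pplat − PEEP) = 465 / (8 − 1) = 465 / 7.0 = 66.429 mL/cmH2O.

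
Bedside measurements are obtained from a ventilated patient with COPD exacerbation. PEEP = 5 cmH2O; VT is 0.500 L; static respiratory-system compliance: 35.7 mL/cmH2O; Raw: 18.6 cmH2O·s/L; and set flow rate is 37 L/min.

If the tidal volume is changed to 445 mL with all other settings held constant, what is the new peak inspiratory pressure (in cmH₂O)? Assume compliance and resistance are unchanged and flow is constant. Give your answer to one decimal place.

Flow: 37 L/min ÷ 60 = 0.6167 L/s.
PIP = Vt/C + R·V̇ + PEEP (constant-flow equation of motion).
Only the elastic term changes: ΔPIP = ΔVt / C = (445 − 500) / 35.7 = -1.541 cmH2O.
Original PIP = 500/35.7 + 18.6×0.6167 + 5 = 30.476 cmH2O; new PIP = 30.476 + (-1.541) = 28.935 cmH2O.

28.9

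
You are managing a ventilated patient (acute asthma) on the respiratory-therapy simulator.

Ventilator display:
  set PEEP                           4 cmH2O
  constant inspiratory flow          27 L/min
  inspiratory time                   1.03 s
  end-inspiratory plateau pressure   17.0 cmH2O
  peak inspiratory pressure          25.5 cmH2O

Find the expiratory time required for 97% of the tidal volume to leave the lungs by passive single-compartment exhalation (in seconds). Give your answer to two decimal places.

2.36

Flow: 27 L/min ÷ 60 = 0.45 L/s.
Vt = flow × Ti = 0.45 L/s × 1.03 s × 1000 mL/L = 463.5 mL.
R = (PIP − Pplat)/V̇ = (25.5 − 17.0) / 0.45 = 8.5/0.45 = 18.889 cmH2O·s/L.
C = Vt/(Pplat − PEEP) = 463.5 / (17.0 − 4) = 463.5/13.0 = 35.654 mL/cmH2O.
τ = R × C = 18.889 × 0.03565 L/cmH2O = 0.6734 s.
t = −τ·ln(1 − 0.97) = −0.6734·ln(0.03) = 2.361 s.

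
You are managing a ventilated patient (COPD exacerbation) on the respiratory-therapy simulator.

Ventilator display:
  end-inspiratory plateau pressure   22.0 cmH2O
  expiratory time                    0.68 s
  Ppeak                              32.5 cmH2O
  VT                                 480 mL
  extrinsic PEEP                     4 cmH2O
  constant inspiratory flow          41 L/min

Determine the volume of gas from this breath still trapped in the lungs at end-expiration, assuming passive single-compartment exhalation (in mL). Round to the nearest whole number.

Flow: 41 L/min ÷ 60 = 0.6833 L/s.
R = (PIP − Pplat)/V̇ = (32.5 − 22.0) / 0.6833 = 10.5/0.6833 = 15.367 cmH2O·s/L.
C = Vt/(Pplat − PEEP) = 480.0 / (22.0 − 4) = 480.0/18.0 = 26.667 mL/cmH2O.
τ = R × C = 15.367 × 0.02667 L/cmH2O = 0.4098 s.
Fraction remaining = e^(−Te/τ) = e^(−0.68/0.4098) = 0.1903.
Trapped volume = 480.0 × 0.1903 = 91.344 mL.

91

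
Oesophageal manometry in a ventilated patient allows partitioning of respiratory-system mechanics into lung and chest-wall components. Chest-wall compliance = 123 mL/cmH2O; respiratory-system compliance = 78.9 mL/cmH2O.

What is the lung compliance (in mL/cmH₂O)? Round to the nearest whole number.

220

1/CL = 1/Crs − 1/Ccw.
1/CL = 1/78.9 − 1/123 = 0.004544.
CL = 220.07 mL/cmH2O.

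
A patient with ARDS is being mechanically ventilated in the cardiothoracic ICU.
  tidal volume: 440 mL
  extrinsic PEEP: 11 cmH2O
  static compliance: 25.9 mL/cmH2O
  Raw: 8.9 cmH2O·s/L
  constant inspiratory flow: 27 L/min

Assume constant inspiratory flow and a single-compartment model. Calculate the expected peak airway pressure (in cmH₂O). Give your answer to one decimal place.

Flow: 27 L/min ÷ 60 = 0.45 L/s.
Equation of motion (constant flow): PIP = Vt/C + R·V̇ + PEEP.
PIP = 440/25.9 + 8.9×0.45 + 11 = 16.988 + 4.005 + 11 = 31.993 cmH2O.

32.0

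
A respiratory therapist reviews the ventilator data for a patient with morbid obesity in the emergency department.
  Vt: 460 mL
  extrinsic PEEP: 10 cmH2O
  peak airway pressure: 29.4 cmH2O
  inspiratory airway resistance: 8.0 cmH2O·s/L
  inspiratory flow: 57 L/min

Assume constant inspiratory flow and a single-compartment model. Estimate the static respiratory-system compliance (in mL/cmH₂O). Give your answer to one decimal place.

39.0

Flow: 57 L/min ÷ 60 = 0.95 L/s.
Equation of motion (constant flow): PIP = Vt/C + R·V̇ + PEEP.
Vt/C = PIP − R·V̇ − PEEP = 29.4 − 8.0×0.95 − 10 = 29.4 − 7.6 − 10 = 11.8 cmH2O.
C = Vt / 11.8 = 460 / 11.8 = 38.983 mL/cmH2O.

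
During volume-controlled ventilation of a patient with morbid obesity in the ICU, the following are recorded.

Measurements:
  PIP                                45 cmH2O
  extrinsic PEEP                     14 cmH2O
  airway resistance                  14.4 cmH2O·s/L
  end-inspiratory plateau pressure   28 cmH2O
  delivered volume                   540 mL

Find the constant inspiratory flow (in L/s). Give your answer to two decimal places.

1.18

flow = (PIP − Pplat) / Raw = 17.0 / 14.4 = 1.181 L/s.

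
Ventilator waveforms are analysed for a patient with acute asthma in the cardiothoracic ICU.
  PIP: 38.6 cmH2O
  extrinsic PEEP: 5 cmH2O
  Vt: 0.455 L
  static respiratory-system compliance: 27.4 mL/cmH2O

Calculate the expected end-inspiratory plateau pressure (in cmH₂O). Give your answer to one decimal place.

21.6

Pplat = PEEP + Vt / Cstat = 5 + 455 / 27.4 = 5 + 16.606 = 21.606 cmH2O.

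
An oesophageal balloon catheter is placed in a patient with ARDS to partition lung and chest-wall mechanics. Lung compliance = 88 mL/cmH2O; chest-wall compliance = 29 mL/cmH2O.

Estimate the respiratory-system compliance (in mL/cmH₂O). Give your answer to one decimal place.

Lung and chest wall are elastances in series: 1/Crs = 1/CL + 1/Ccw.
1/Crs = 1/88 + 1/29 = 0.04585.
Crs = 21.81 mL/cmH2O.

21.8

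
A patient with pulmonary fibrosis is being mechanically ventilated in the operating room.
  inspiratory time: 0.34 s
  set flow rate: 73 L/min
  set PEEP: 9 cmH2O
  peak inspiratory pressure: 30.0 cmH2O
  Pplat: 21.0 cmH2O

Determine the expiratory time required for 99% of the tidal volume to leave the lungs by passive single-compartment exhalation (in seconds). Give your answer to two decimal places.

1.17

Flow: 73 L/min ÷ 60 = 1.2167 L/s.
Vt = flow × Ti = 1.2167 L/s × 0.34 s × 1000 mL/L = 413.68 mL.
R = (PIP − Pplat)/V̇ = (30.0 − 21.0) / 1.2167 = 9.0/1.2167 = 7.397 cmH2O·s/L.
C = Vt/(Pplat − PEEP) = 413.68 / (21.0 − 9) = 413.68/12.0 = 34.473 mL/cmH2O.
τ = R × C = 7.397 × 0.03447 L/cmH2O = 0.255 s.
t = −τ·ln(1 − 0.99) = −0.255·ln(0.01) = 1.174 s.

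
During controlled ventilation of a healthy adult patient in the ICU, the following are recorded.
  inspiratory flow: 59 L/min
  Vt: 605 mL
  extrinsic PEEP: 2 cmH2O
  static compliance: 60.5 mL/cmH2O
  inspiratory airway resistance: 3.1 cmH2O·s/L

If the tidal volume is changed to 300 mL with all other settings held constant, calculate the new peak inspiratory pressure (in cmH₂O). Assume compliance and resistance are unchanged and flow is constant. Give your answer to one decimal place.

10.0

Flow: 59 L/min ÷ 60 = 0.9833 L/s.
PIP = Vt/C + R·V̇ + PEEP (constant-flow equation of motion).
Only the elastic term changes: ΔPIP = ΔVt / C = (300 − 605) / 60.5 = -5.041 cmH2O.
Original PIP = 605/60.5 + 3.1×0.9833 + 2 = 15.048 cmH2O; new PIP = 15.048 + (-5.041) = 10.007 cmH2O.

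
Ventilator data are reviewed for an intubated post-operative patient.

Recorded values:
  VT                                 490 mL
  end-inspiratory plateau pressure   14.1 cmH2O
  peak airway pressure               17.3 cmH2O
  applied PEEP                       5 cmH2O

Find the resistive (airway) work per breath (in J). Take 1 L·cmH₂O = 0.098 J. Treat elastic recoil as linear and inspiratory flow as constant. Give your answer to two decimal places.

0.15

With constant inspiratory flow the resistive pressure is constant at PIP − Pplat = 17.3 − 14.1 = 3.2 cmH2O, so resistive work = 3.2 × 0.490 = 1.568 L·cmH2O.
× 0.098 J/(L·cmH2O) → 0.1537 J.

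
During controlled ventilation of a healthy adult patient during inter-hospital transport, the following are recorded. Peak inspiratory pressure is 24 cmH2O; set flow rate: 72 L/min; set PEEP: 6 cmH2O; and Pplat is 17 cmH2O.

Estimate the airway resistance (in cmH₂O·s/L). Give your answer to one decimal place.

5.8

Flow: 72 L/min ÷ 60 = 1.2 L/s.
Raw = (PIP − Pplat) / flow = (24 − 17) / 1.2 = 7.0 / 1.2 = 5.833 cmH2O·s/L.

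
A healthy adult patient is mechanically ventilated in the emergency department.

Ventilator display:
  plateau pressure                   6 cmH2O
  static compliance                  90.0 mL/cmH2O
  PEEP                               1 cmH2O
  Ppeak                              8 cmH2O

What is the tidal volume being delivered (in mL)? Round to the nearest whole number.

Vt = Cstat × (Pplat − PEEP) = 90.0 × (6 − 1) = 90.0 × 5.0 = 450.0 mL.

450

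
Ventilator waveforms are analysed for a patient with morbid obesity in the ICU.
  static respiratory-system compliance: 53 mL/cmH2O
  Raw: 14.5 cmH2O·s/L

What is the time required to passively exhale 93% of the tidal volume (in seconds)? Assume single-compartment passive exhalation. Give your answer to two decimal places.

2.04

τ = R × C = 14.5 × 53 mL/cmH2O = 14.5 × 0.053 L/cmH2O = 0.7685 s.
Exhaled fraction f = 1 − e^(−t/τ) → t = −τ·ln(1 − f) = −0.7685·ln(0.07) = 2.044 s.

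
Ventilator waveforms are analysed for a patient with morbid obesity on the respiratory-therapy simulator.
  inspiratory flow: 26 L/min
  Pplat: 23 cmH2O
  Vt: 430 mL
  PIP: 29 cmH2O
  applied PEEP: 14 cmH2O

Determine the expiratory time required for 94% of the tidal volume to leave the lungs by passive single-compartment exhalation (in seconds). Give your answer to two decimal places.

1.86

Flow: 26 L/min ÷ 60 = 0.4333 L/s.
R = (PIP − Pplat)/V̇ = (29 − 23) / 0.4333 = 6.0/0.4333 = 13.847 cmH2O·s/L.
C = Vt/(Pplat − PEEP) = 430.0 / (23 − 14) = 430.0/9.0 = 47.778 mL/cmH2O.
τ = R × C = 13.847 × 0.04778 L/cmH2O = 0.6616 s.
t = −τ·ln(1 − 0.94) = −0.6616·ln(0.06) = 1.861 s.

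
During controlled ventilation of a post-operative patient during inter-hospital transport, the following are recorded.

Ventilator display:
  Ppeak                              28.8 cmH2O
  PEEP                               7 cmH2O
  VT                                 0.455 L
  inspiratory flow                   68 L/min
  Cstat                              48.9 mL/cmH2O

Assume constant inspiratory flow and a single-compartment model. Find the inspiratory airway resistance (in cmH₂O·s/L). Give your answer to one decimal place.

Flow: 68 L/min ÷ 60 = 1.1333 L/s.
Equation of motion (constant flow): PIP = Vt/C + R·V̇ + PEEP.
R·V̇ = PIP − Vt/C − PEEP = 28.8 − 455/48.9 − 7 = 28.8 − 9.305 − 7 = 12.495 cmH2O.
R = 12.495 / 1.1333 = 11.025 cmH2O·s/L.

11.0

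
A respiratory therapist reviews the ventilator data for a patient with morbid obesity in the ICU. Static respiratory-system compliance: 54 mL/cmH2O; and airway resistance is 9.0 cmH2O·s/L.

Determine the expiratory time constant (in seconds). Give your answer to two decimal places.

τ = R × C = 9.0 × 54 mL/cmH2O = 9.0 × 0.054 L/cmH2O = 0.486 s.

0.49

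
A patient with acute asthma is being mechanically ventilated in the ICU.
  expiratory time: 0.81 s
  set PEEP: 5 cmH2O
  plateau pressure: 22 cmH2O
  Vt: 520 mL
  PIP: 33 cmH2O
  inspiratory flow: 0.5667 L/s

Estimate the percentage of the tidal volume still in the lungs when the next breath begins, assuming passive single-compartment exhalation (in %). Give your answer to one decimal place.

R = (PIP − Pplat)/V̇ = (33 − 22) / 0.5667 = 11.0/0.5667 = 19.411 cmH2O·s/L.
C = Vt/(Pplat − PEEP) = 520.0 / (22 − 5) = 520.0/17.0 = 30.588 mL/cmH2O.
τ = R × C = 19.411 × 0.03059 L/cmH2O = 0.5938 s.
Fraction remaining at end-expiration = e^(−Te/τ) = e^(−0.81/0.5938) = 0.2556 → 25.56%.

25.6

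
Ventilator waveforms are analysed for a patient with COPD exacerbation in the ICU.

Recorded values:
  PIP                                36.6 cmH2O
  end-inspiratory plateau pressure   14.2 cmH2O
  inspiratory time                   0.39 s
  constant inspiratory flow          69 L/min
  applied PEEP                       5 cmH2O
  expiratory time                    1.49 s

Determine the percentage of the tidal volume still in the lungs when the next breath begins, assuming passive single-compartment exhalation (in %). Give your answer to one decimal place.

Flow: 69 L/min ÷ 60 = 1.15 L/s.
Vt = flow × Ti = 1.15 L/s × 0.39 s × 1000 mL/L = 448.5 mL.
R = (PIP − Pplat)/V̇ = (36.6 − 14.2) / 1.15 = 22.4/1.15 = 19.478 cmH2O·s/L.
C = Vt/(Pplat − PEEP) = 448.5 / (14.2 − 5) = 448.5/9.2 = 48.75 mL/cmH2O.
τ = R × C = 19.478 × 0.04875 L/cmH2O = 0.9496 s.
Fraction remaining at end-expiration = e^(−Te/τ) = e^(−1.49/0.9496) = 0.2082 → 20.82%.

20.8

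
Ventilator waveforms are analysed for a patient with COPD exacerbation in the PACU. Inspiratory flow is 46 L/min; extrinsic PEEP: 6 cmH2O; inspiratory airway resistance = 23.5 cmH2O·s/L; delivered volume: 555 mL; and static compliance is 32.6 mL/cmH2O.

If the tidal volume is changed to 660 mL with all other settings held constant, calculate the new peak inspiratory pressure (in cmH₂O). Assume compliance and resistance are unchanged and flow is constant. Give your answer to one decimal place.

Flow: 46 L/min ÷ 60 = 0.7667 L/s.
PIP = Vt/C + R·V̇ + PEEP (constant-flow equation of motion).
Only the elastic term changes: ΔPIP = ΔVt / C = (660 − 555) / 32.6 = 3.221 cmH2O.
Original PIP = 555/32.6 + 23.5×0.7667 + 6 = 41.042 cmH2O; new PIP = 41.042 + (3.221) = 44.263 cmH2O.

44.3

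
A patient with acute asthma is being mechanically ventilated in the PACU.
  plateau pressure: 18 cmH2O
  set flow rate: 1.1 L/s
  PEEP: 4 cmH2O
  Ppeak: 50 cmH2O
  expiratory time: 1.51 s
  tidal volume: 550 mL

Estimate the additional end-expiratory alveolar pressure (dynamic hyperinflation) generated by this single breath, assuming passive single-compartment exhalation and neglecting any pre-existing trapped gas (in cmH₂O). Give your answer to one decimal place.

R = (PIP − Pplat)/V̇ = (50 − 18) / 1.1 = 32.0/1.1 = 29.091 cmH2O·s/L.
C = Vt/(Pplat − PEEP) = 550.0 / (18 − 4) = 550.0/14.0 = 39.286 mL/cmH2O.
τ = R × C = 29.091 × 0.03929 L/cmH2O = 1.143 s.
Fraction remaining = e^(−Te/τ) = e^(−1.51/1.143) = 0.2668; trapped volume = 550.0 × 0.2668 = 146.74 mL.
Additional alveolar pressure from trapping ≈ V_trapped / C = 146.74 / 39.286 = 3.735 cmH2O.

3.7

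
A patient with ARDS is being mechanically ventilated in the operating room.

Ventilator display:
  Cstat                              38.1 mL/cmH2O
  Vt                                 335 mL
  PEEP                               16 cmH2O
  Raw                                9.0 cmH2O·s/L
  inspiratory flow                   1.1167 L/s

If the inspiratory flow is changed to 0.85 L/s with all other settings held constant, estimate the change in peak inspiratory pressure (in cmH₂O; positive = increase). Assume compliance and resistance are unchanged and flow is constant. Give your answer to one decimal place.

PIP = Vt/C + R·V̇ + PEEP (constant-flow equation of motion).
Only the resistive term changes: ΔPIP = R × ΔV̇ = 9.0 × (0.85 − 1.1167) = 9.0 × -0.2667 = -2.4 cmH2O.

-2.4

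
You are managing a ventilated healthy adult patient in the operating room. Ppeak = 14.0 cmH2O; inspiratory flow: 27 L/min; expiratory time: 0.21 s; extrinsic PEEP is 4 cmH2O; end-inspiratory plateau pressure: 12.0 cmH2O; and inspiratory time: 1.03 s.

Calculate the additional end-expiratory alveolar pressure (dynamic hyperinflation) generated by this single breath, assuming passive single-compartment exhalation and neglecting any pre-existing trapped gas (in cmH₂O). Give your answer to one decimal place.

Flow: 27 L/min ÷ 60 = 0.45 L/s.
Vt = flow × Ti = 0.45 L/s × 1.03 s × 1000 mL/L = 463.5 mL.
R = (PIP − Pplat)/V̇ = (14.0 − 12.0) / 0.45 = 2.0/0.45 = 4.444 cmH2O·s/L.
C = Vt/(Pplat − PEEP) = 463.5 / (12.0 − 4) = 463.5/8.0 = 57.938 mL/cmH2O.
τ = R × C = 4.444 × 0.05794 L/cmH2O = 0.2575 s.
Fraction remaining = e^(−Te/τ) = e^(−0.21/0.2575) = 0.4424; trapped volume = 463.5 × 0.4424 = 205.05 mL.
Additional alveolar pressure from trapping ≈ V_trapped / C = 205.05 / 57.938 = 3.539 cmH2O.

3.5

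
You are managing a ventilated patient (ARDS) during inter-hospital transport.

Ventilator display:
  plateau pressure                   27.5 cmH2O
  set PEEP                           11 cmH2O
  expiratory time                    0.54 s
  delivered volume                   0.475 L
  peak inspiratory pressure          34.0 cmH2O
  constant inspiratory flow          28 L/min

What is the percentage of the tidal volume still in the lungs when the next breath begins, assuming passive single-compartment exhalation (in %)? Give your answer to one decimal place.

26.0

Flow: 28 L/min ÷ 60 = 0.4667 L/s.
R = (PIP − Pplat)/V̇ = (34.0 − 27.5) / 0.4667 = 6.5/0.4667 = 13.928 cmH2O·s/L.
C = Vt/(Pplat − PEEP) = 475.0 / (27.5 − 11) = 475.0/16.5 = 28.788 mL/cmH2O.
τ = R × C = 13.928 × 0.02879 L/cmH2O = 0.401 s.
Fraction remaining at end-expiration = e^(−Te/τ) = e^(−0.54/0.401) = 0.2601 → 26.01%.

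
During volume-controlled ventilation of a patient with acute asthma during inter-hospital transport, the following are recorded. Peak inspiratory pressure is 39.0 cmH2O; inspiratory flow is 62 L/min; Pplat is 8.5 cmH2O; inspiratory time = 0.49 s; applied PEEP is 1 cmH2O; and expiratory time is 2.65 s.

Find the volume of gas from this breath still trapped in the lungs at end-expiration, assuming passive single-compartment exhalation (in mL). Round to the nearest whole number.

Flow: 62 L/min ÷ 60 = 1.0333 L/s.
Vt = flow × Ti = 1.0333 L/s × 0.49 s × 1000 mL/L = 506.32 mL.
R = (PIP − Pplat)/V̇ = (39.0 − 8.5) / 1.0333 = 30.5/1.0333 = 29.517 cmH2O·s/L.
C = Vt/(Pplat − PEEP) = 506.32 / (8.5 − 1) = 506.32/7.5 = 67.509 mL/cmH2O.
τ = R × C = 29.517 × 0.06751 L/cmH2O = 1.993 s.
Fraction remaining = e^(−Te/τ) = e^(−2.65/1.993) = 0.2646.
Trapped volume = 506.32 × 0.2646 = 133.97 mL.

134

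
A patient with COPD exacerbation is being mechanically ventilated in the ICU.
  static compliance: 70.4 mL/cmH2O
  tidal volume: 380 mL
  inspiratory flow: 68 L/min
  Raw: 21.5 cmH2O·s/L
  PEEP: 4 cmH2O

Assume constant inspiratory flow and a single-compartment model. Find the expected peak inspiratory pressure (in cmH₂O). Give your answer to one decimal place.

33.8

Flow: 68 L/min ÷ 60 = 1.1333 L/s.
Equation of motion (constant flow): PIP = Vt/C + R·V̇ + PEEP.
PIP = 380/70.4 + 21.5×1.1333 + 4 = 5.398 + 24.366 + 4 = 33.764 cmH2O.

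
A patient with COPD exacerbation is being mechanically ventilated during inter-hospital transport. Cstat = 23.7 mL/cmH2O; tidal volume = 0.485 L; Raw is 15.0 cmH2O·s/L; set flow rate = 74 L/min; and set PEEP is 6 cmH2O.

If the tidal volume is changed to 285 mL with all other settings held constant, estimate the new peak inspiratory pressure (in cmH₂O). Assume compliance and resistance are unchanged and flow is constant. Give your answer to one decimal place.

36.5

Flow: 74 L/min ÷ 60 = 1.2333 L/s.
PIP = Vt/C + R·V̇ + PEEP (constant-flow equation of motion).
Only the elastic term changes: ΔPIP = ΔVt / C = (285 − 485) / 23.7 = -8.439 cmH2O.
Original PIP = 485/23.7 + 15.0×1.2333 + 6 = 44.964 cmH2O; new PIP = 44.964 + (-8.439) = 36.525 cmH2O.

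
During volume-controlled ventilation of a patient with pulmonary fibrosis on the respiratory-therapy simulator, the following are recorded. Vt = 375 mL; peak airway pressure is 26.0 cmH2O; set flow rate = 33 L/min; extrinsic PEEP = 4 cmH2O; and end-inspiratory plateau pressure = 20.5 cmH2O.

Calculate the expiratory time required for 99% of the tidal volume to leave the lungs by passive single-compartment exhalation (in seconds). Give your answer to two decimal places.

1.05

Flow: 33 L/min ÷ 60 = 0.55 L/s.
R = (PIP − Pplat)/V̇ = (26.0 − 20.5) / 0.55 = 5.5/0.55 = 10.0 cmH2O·s/L.
C = Vt/(Pplat − PEEP) = 375.0 / (20.5 − 4) = 375.0/16.5 = 22.727 mL/cmH2O.
τ = R × C = 10.0 × 0.02273 L/cmH2O = 0.2273 s.
t = −τ·ln(1 − 0.99) = −0.2273·ln(0.01) = 1.047 s.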